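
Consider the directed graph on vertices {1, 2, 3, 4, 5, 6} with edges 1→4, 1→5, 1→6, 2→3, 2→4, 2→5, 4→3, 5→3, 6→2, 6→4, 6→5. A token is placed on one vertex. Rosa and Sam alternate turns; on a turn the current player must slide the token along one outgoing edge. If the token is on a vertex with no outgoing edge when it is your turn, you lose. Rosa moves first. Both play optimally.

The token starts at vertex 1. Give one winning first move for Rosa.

Move to 6.

Build the W/L table. Terminal = L. A non-terminal position is W if it has a move to some L; otherwise it is L.
Every edge goes from a vertex to one that appears earlier in the order 3, 5, 4, 2, 6, 1, so processing vertices in that order labels each vertex after all of its successors.
3: no outgoing edge → L
5: reaches L-position 3 → W
4: reaches L-position 3 → W
2: reaches L-position 3 → W
6: only reaches 2(W), 4(W), 5(W), all W → L
1: reaches L-position 6 → W
From 1, the L positions reachable in one move are: 6.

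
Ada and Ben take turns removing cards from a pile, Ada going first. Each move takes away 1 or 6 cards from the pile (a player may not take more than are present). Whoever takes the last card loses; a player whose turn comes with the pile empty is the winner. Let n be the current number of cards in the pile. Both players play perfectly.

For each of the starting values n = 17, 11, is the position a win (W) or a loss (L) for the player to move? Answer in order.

Build the W/L table. Terminal = W. A non-terminal position is W if it has a move to some L; otherwise it is L.
n=0: no move; the opponent has just taken the last card and therefore loses → W
n=1: the only move is to 0(W), a W ⇒ L
n=2: can move to 1, which is L ⇒ W
n=3: the only move is to 2(W), a W ⇒ L
n=4: can move to 3, which is L ⇒ W
n=5: the only move is to 4(W), a W ⇒ L
n=6: can move to 5, which is L ⇒ W
n=7: can move to 1, which is L ⇒ W
n=8: moves to 7(W), 2(W); every one is W ⇒ L
n=9: can move to 8, which is L ⇒ W
n=10: moves to 9(W), 4(W); every one is W ⇒ L
n=11: can move to 10, which is L ⇒ W
n=12: moves to 11(W), 6(W); every one is W ⇒ L
n=13: can move to 12, which is L ⇒ W
n=14: can move to 8, which is L ⇒ W
n=15: moves to 14(W), 9(W); every one is W ⇒ L
n=16: can move to 15, which is L ⇒ W
n=17: moves to 16(W), 11(W); every one is W ⇒ L

17: L, 11: W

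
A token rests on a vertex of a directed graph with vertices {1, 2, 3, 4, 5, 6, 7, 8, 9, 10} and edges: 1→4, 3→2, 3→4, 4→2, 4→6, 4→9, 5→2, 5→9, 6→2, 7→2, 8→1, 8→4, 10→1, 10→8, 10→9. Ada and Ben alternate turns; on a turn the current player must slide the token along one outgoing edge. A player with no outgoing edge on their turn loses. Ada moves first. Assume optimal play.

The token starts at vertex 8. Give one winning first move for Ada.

Move to 1.

Positions with no move are L. A position that does have a move is losing for the player to move precisely when every available move leads to a winning position for the opponent. Fill in the labels:
Every edge goes from a vertex to one that appears earlier in the order 2, 9, 6, 4, 3, 7, 1, 8, 10, 5, so processing vertices in that order labels each vertex after all of its successors.
2: no outgoing edge → L
9: no outgoing edge → L
6: reaches L-position 2 → W
4: reaches L-position 9 → W
3: reaches L-position 2 → W
7: reaches L-position 2 → W
1: only reaches 4(W), which is W → L
8: reaches L-position 1 → W
10: reaches L-position 1 → W
5: reaches L-position 9 → W
From 8, the L positions reachable in one move are: 1.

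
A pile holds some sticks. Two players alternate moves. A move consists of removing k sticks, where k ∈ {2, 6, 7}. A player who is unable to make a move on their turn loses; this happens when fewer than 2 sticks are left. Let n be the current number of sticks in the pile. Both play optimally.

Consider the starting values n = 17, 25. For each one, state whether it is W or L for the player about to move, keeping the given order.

Positions with no move are L. A position that does have a move is losing for the player to move precisely when every available move leads to a winning position for the opponent. Fill in the labels:
n=0: no move → L
n=1: no move → L
n=2: →0(L), so W
n=3: →1(L), so W
n=4: →2(W) only, which is W, so L
n=5: →3(W) only, which is W, so L
n=6: →4(L), so W
n=7: →5(L), so W
n=8: →1(L), so W
n=9: →7(W), 3(W), 2(W) — all W, so L
n=10: →4(L), so W
n=11: →9(L), so W
n=12: →5(L), so W
n=13: →11(W), 7(W), 6(W) — all W, so L
n=14: →12(W), 8(W), 7(W) — all W, so L
n=15: →13(L), so W
n=16: →14(L), so W
n=17: →15(W), 11(W), 10(W) — all W, so L
n=18: →16(W), 12(W), 11(W) — all W, so L
n=19: →17(L), so W
n=20: →18(L), so W
n=21: →14(L), so W
n=22: →20(W), 16(W), 15(W) — all W, so L
n=23: →17(L), so W
n=24: →22(L), so W
n=25: →18(L), so W

17: L, 25: W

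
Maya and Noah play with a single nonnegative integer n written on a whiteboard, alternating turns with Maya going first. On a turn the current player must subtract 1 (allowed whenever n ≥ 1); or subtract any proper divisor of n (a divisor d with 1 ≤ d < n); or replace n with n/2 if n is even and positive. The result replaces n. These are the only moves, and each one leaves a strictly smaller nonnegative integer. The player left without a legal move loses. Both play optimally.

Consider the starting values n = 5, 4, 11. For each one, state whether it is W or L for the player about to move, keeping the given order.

5: L, 4: W, 11: L

Label each position W (a win for the player to move) or L (a loss). A position with no legal move is L; any other position is W exactly when some move reaches an L, and L when every move reaches a W.
n=0: no move → L
n=1: W (go to 0, an L position)
n=2: L (sole option 1(W) is W)
n=3: W (go to 2, an L position)
n=4: W (go to 2, an L position)
n=5: L (sole option 4(W) is W)
n=6: W (go to 5, an L position)
n=7: L (sole option 6(W) is W)
n=8: W (go to 7, an L position)
n=9: L (options 6(W), 8(W) are all W)
n=10: W (go to 5, an L position)
n=11: L (sole option 10(W) is W)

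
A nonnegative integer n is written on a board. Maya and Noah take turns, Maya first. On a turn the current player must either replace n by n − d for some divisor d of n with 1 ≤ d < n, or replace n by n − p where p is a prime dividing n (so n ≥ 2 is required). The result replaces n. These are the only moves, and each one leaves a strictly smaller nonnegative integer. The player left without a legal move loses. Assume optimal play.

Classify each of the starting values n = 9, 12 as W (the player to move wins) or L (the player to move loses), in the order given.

Build the W/L table. Terminal = L. A non-terminal position is W if it has a move to some L; otherwise it is L.
n=0: no move → L
n=1: no move → L
n=2: W (go to 0, an L position)
n=3: W (go to 0, an L position)
n=4: L (options 2(W), 3(W) are all W)
n=5: W (go to 0, an L position)
n=6: W (go to 4, an L position)
n=7: W (go to 0, an L position)
n=8: W (go to 4, an L position)
n=9: L (options 6(W), 8(W) are all W)
n=10: W (go to 9, an L position)
n=11: W (go to 0, an L position)
n=12: W (go to 9, an L position)

9: L, 12: W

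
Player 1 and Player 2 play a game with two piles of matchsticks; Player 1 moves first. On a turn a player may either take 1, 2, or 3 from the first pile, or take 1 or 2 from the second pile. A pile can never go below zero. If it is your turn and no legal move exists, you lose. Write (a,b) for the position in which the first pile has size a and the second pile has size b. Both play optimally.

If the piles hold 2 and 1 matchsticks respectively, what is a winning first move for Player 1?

Move to (1,1).

Use the standard recursion: the mover loses at a terminal position; elsewhere, the mover wins exactly when some move hands the opponent an L position.
No move ever increases a pile, so every position that can arise here has a ≤ 2 and b ≤ 1; it is enough to label the cells with 0 ≤ a ≤ 2 and 0 ≤ b ≤ 1.
Every move lowers a or b (never raises either), so fill the grid row by row in increasing a, and left to right within a row: each cell's successors are then already labelled.
      b=0  b=1
a=0:    L    W
a=1:    W    L
a=2:    W    W
Cells with no legal move (terminal, hence L): (0,0).
The remaining L cells, each justified by listing all of its moves:
(1,1): only reaches (0,1)(W), (1,0)(W), all W → L
Every other cell has at least one move into one of the L cells above, so it is W.
From (2,1), the L positions reachable in one move are: (1,1).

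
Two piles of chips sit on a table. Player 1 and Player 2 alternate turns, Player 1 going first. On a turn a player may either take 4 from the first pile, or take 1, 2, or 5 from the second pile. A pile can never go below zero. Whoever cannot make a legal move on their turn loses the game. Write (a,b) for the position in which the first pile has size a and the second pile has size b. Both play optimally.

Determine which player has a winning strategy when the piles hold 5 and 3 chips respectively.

Label each position W (a win for the player to move) or L (a loss). A position with no legal move is L; any other position is W exactly when some move reaches an L, and L when every move reaches a W.
No move ever increases a pile, so every position that can arise here has a ≤ 5 and b ≤ 3; it is enough to label the cells with 0 ≤ a ≤ 5 and 0 ≤ b ≤ 3.
Every move lowers a or b (never raises either), so fill the grid row by row in increasing a, and left to right within a row: each cell's successors are then already labelled.
      b=0  b=1  b=2  b=3
a=0:    L    W    W    L
a=1:    L    W    W    L
a=2:    L    W    W    L
a=3:    L    W    W    L
a=4:    W    L    W    W
a=5:    W    L    W    W
Cells with no legal move (terminal, hence L): (0,0), (1,0), (2,0), (3,0).
The remaining L cells, each justified by listing all of its moves:
(0,3): moves to (0,2)(W), (0,1)(W); every one is W ⇒ L
(1,3): moves to (1,2)(W), (1,1)(W); every one is W ⇒ L
(2,3): moves to (2,2)(W), (2,1)(W); every one is W ⇒ L
(3,3): moves to (3,2)(W), (3,1)(W); every one is W ⇒ L
(4,1): moves to (0,1)(W), (4,0)(W); every one is W ⇒ L
(5,1): moves to (1,1)(W), (5,0)(W); every one is W ⇒ L
Every other cell has at least one move into one of the L cells above, so it is W.
From (5,3) Player 1 can move to (1,3), reaching an L position.

Player 1 wins.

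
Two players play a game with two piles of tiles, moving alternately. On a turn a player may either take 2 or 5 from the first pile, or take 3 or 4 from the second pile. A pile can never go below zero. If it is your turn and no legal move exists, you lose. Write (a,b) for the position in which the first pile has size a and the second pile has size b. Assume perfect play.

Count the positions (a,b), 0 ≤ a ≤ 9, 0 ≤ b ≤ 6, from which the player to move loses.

28

Use the standard recursion: the mover loses at a terminal position; elsewhere, the mover wins exactly when some move hands the opponent an L position.
Every move lowers a or b (never raises either), so fill the grid row by row in increasing a, and left to right within a row: each cell's successors are then already labelled.
      b=0  b=1  b=2  b=3  b=4  b=5  b=6
a=0:    L    L    L    W    W    W    W
a=1:    L    L    L    W    W    W    W
a=2:    W    W    W    L    L    L    W
a=3:    W    W    W    L    L    L    W
a=4:    L    L    L    W    W    W    W
a=5:    W    W    W    W    W    W    L
a=6:    W    W    W    L    L    L    W
a=7:    L    L    L    W    W    W    W
a=8:    L    L    L    W    W    W    W
a=9:    W    W    W    L    L    L    W
Cells with no legal move (terminal, hence L): (0,0), (0,1), (0,2), (1,0), (1,1), (1,2).
The remaining L cells, each justified by listing all of its moves:
(2,3): only reaches (0,3)(W), (2,0)(W), all W → L
(2,4): only reaches (0,4)(W), (2,1)(W), (2,0)(W), all W → L
(2,5): only reaches (0,5)(W), (2,2)(W), (2,1)(W), all W → L
(3,3): only reaches (1,3)(W), (3,0)(W), all W → L
(3,4): only reaches (1,4)(W), (3,1)(W), (3,0)(W), all W → L
(3,5): only reaches (1,5)(W), (3,2)(W), (3,1)(W), all W → L
(4,0): only reaches (2,0)(W), which is W → L
(4,1): only reaches (2,1)(W), which is W → L
(4,2): only reaches (2,2)(W), which is W → L
(5,6): only reaches (3,6)(W), (0,6)(W), (5,3)(W), (5,2)(W), all W → L
(6,3): only reaches (4,3)(W), (1,3)(W), (6,0)(W), all W → L
(6,4): only reaches (4,4)(W), (1,4)(W), (6,1)(W), (6,0)(W), all W → L
(6,5): only reaches (4,5)(W), (1,5)(W), (6,2)(W), (6,1)(W), all W → L
(7,0): only reaches (5,0)(W), (2,0)(W), all W → L
(7,1): only reaches (5,1)(W), (2,1)(W), all W → L
(7,2): only reaches (5,2)(W), (2,2)(W), all W → L
(8,0): only reaches (6,0)(W), (3,0)(W), all W → L
(8,1): only reaches (6,1)(W), (3,1)(W), all W → L
(8,2): only reaches (6,2)(W), (3,2)(W), all W → L
(9,3): only reaches (7,3)(W), (4,3)(W), (9,0)(W), all W → L
(9,4): only reaches (7,4)(W), (4,4)(W), (9,1)(W), (9,0)(W), all W → L
(9,5): only reaches (7,5)(W), (4,5)(W), (9,2)(W), (9,1)(W), all W → L
Every other cell has at least one move into one of the L cells above, so it is W.
L cells per row: a=0: 3, a=1: 3, a=2: 3, a=3: 3, a=4: 3, a=5: 1, a=6: 3, a=7: 3, a=8: 3, a=9: 3; total 28.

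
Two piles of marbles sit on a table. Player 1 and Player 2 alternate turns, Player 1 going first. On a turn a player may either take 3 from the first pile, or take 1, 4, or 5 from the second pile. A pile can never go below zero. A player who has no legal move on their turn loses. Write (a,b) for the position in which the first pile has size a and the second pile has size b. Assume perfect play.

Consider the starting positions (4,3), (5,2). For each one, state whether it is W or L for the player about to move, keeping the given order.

Classify positions by backward induction: terminal positions (no move available) are L. From any other position, the mover wins iff some move reaches an L.
No move ever increases a pile, so every position that can arise here has a ≤ 5 and b ≤ 3; it is enough to label the cells with 0 ≤ a ≤ 5 and 0 ≤ b ≤ 3.
Every move lowers a or b (never raises either), so fill the grid row by row in increasing a, and left to right within a row: each cell's successors are then already labelled.
      b=0  b=1  b=2  b=3
a=0:    L    W    L    W
a=1:    L    W    L    W
a=2:    L    W    L    W
a=3:    W    L    W    L
a=4:    W    L    W    L
a=5:    W    L    W    L
Cells with no legal move (terminal, hence L): (0,0), (1,0), (2,0).
The remaining L cells, each justified by listing all of its moves:
(0,2): →(0,1)(W) only, which is W, so L
(1,2): →(1,1)(W) only, which is W, so L
(2,2): →(2,1)(W) only, which is W, so L
(3,1): →(0,1)(W), (3,0)(W) — all W, so L
(3,3): →(0,3)(W), (3,2)(W) — all W, so L
(4,1): →(1,1)(W), (4,0)(W) — all W, so L
(4,3): →(1,3)(W), (4,2)(W) — all W, so L
(5,1): →(2,1)(W), (5,0)(W) — all W, so L
(5,3): →(2,3)(W), (5,2)(W) — all W, so L
Every other cell has at least one move into one of the L cells above, so it is W.
(4,3): one of the L cells justified above, so L
(5,2): the move to (2,2) reaches an L cell, so W

(4,3): L, (5,2): W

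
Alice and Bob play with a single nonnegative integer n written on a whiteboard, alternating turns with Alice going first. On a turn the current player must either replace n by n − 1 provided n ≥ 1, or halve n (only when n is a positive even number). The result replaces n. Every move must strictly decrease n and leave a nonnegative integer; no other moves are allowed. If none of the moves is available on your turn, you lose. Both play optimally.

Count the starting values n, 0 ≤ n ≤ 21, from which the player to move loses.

Build the W/L table. Terminal = L. A non-terminal position is W if it has a move to some L; otherwise it is L.
n=0: no move → L
n=1: W (go to 0, an L position)
n=2: L (sole option 1(W) is W)
n=3: W (go to 2, an L position)
n=4: W (go to 2, an L position)
n=5: L (sole option 4(W) is W)
n=6: W (go to 5, an L position)
n=7: L (sole option 6(W) is W)
n=8: W (go to 7, an L position)
n=9: L (sole option 8(W) is W)
n=10: W (go to 5, an L position)
n=11: L (sole option 10(W) is W)
n=12: W (go to 11, an L position)
n=13: L (sole option 12(W) is W)
n=14: W (go to 7, an L position)
n=15: L (sole option 14(W) is W)
n=16: W (go to 15, an L position)
n=17: L (sole option 16(W) is W)
n=18: W (go to 9, an L position)
n=19: L (sole option 18(W) is W)
n=20: W (go to 19, an L position)
n=21: L (sole option 20(W) is W)
L entries with 0 ≤ n ≤ 21: n = 0, 2, 5, 7, 9, 11, 13, 15, 17, 19, 21; that makes 11.

11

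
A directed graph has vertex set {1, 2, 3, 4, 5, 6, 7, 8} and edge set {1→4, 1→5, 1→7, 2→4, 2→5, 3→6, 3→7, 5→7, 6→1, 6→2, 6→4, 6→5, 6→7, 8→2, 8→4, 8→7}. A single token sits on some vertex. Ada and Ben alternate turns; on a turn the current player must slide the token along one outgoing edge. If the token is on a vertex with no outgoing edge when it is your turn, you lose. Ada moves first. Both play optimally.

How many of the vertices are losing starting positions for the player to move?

2

Positions with no move are L. A position that does have a move is losing for the player to move precisely when every available move leads to a winning position for the opponent. Fill in the labels:
Every edge goes from a vertex to one that appears earlier in the order 4, 7, 5, 1, 2, 6, 8, 3, so processing vertices in that order labels each vertex after all of its successors.
4: no outgoing edge → L
7: no outgoing edge → L
5: reaches L-position 7 → W
1: reaches L-position 7 → W
2: reaches L-position 4 → W
6: reaches L-position 7 → W
8: reaches L-position 7 → W
3: reaches L-position 7 → W
The L vertices are 4, 7; that is 2 in all.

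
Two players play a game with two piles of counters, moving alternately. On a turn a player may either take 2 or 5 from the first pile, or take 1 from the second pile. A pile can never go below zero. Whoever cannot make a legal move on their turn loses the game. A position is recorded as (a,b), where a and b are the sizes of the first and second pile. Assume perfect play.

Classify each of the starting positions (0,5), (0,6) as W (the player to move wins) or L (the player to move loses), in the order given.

Classify positions by backward induction: terminal positions (no move available) are L. From any other position, the mover wins iff some move reaches an L.
No move ever increases a pile, so every position that can arise here has a ≤ 0 and b ≤ 6; it is enough to label the cells with 0 ≤ a ≤ 0 and 0 ≤ b ≤ 6.
Every move lowers a or b (never raises either), so fill the grid row by row in increasing a, and left to right within a row: each cell's successors are then already labelled.
      b=0  b=1  b=2  b=3  b=4  b=5  b=6
a=0:    L    W    L    W    L    W    L
Cells with no legal move (terminal, hence L): (0,0).
The remaining L cells, each justified by listing all of its moves:
(0,2): L (sole option (0,1)(W) is W)
(0,4): L (sole option (0,3)(W) is W)
(0,6): L (sole option (0,5)(W) is W)
Every other cell has at least one move into one of the L cells above, so it is W.
(0,5): the move to (0,4) reaches an L cell, so W
(0,6): one of the L cells justified above, so L

(0,5): W, (0,6): L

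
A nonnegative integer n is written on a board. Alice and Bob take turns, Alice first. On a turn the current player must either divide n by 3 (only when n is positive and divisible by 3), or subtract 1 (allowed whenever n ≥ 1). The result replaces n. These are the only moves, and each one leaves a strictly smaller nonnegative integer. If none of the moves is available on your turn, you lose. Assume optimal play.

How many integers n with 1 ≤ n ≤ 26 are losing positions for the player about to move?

Work bottom-up. With no move the player to move loses. Otherwise the position is W if at least one move leads to an L position for the opponent, and L if every move leads to a W.
n=0: no move → L
n=1: can move to 0, which is L ⇒ W
n=2: the only move is to 1(W), a W ⇒ L
n=3: can move to 2, which is L ⇒ W
n=4: the only move is to 3(W), a W ⇒ L
n=5: can move to 4, which is L ⇒ W
n=6: can move to 2, which is L ⇒ W
n=7: the only move is to 6(W), a W ⇒ L
n=8: can move to 7, which is L ⇒ W
n=9: moves to 3(W), 8(W); every one is W ⇒ L
n=10: can move to 9, which is L ⇒ W
n=11: the only move is to 10(W), a W ⇒ L
n=12: can move to 4, which is L ⇒ W
n=13: the only move is to 12(W), a W ⇒ L
n=14: can move to 13, which is L ⇒ W
n=15: moves to 5(W), 14(W); every one is W ⇒ L
n=16: can move to 15, which is L ⇒ W
n=17: the only move is to 16(W), a W ⇒ L
n=18: can move to 17, which is L ⇒ W
n=19: the only move is to 18(W), a W ⇒ L
n=20: can move to 19, which is L ⇒ W
n=21: can move to 7, which is L ⇒ W
n=22: the only move is to 21(W), a W ⇒ L
n=23: can move to 22, which is L ⇒ W
n=24: moves to 8(W), 23(W); every one is W ⇒ L
n=25: can move to 24, which is L ⇒ W
n=26: the only move is to 25(W), a W ⇒ L
L entries with 1 ≤ n ≤ 26 (n=0 is outside the asked range and is not counted): n = 2, 4, 7, 9, 11, 13, 15, 17, 19, 22, 24, 26; that makes 12.

12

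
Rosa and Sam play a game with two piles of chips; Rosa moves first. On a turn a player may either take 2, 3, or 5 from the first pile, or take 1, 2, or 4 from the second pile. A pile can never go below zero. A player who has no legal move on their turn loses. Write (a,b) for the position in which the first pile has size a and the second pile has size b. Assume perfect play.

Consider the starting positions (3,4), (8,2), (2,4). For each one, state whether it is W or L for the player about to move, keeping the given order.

Positions with no move are L. A position that does have a move is losing for the player to move precisely when every available move leads to a winning position for the opponent. Fill in the labels:
No move ever increases a pile, so every position that can arise here has a ≤ 8 and b ≤ 4; it is enough to label the cells with 0 ≤ a ≤ 8 and 0 ≤ b ≤ 4.
Every move lowers a or b (never raises either), so fill the grid row by row in increasing a, and left to right within a row: each cell's successors are then already labelled.
      b=0  b=1  b=2  b=3  b=4
a=0:    L    W    W    L    W
a=1:    L    W    W    L    W
a=2:    W    L    W    W    L
a=3:    W    L    W    W    L
a=4:    W    W    L    W    W
a=5:    W    W    L    W    W
a=6:    W    W    W    W    W
a=7:    L    W    W    L    W
a=8:    L    W    W    L    W
Cells with no legal move (terminal, hence L): (0,0), (1,0).
The remaining L cells, each justified by listing all of its moves:
(0,3): only reaches (0,2)(W), (0,1)(W), all W → L
(1,3): only reaches (1,2)(W), (1,1)(W), all W → L
(2,1): only reaches (0,1)(W), (2,0)(W), all W → L
(2,4): only reaches (0,4)(W), (2,3)(W), (2,2)(W), (2,0)(W), all W → L
(3,1): only reaches (1,1)(W), (0,1)(W), (3,0)(W), all W → L
(3,4): only reaches (1,4)(W), (0,4)(W), (3,3)(W), (3,2)(W), (3,0)(W), all W → L
(4,2): only reaches (2,2)(W), (1,2)(W), (4,1)(W), (4,0)(W), all W → L
(5,2): only reaches (3,2)(W), (2,2)(W), (0,2)(W), (5,1)(W), (5,0)(W), all W → L
(7,0): only reaches (5,0)(W), (4,0)(W), (2,0)(W), all W → L
(7,3): only reaches (5,3)(W), (4,3)(W), (2,3)(W), (7,2)(W), (7,1)(W), all W → L
(8,0): only reaches (6,0)(W), (5,0)(W), (3,0)(W), all W → L
(8,3): only reaches (6,3)(W), (5,3)(W), (3,3)(W), (8,2)(W), (8,1)(W), all W → L
Every other cell has at least one move into one of the L cells above, so it is W.
(3,4): one of the L cells justified above, so L
(8,2): the move to (5,2) reaches an L cell, so W
(2,4): one of the L cells justified above, so L

(3,4): L, (8,2): W, (2,4): L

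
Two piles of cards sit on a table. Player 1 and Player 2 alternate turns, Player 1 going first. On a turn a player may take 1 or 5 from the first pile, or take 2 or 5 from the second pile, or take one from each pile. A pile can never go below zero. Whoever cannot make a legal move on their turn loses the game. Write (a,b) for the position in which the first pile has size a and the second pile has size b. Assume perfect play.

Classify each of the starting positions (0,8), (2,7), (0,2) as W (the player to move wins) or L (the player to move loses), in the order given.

Compute win/loss labels from the base case upward. A position with no move is L. Any other position is W if it can reach an L in one move, else L.
No move ever increases a pile, so every position that can arise here has a ≤ 2 and b ≤ 8; it is enough to label the cells with 0 ≤ a ≤ 2 and 0 ≤ b ≤ 8.
Every move lowers a or b (never raises either), so fill the grid row by row in increasing a, and left to right within a row: each cell's successors are then already labelled.
      b=0  b=1  b=2  b=3  b=4  b=5  b=6  b=7  b=8
a=0:    L    L    W    W    L    W    W    L    L
a=1:    W    W    W    L    W    W    L    W    W
a=2:    L    L    W    W    W    W    W    W    L
Cells with no legal move (terminal, hence L): (0,0), (0,1).
The remaining L cells, each justified by listing all of its moves:
(0,4): L (sole option (0,2)(W) is W)
(0,7): L (options (0,5)(W), (0,2)(W) are all W)
(0,8): L (options (0,6)(W), (0,3)(W) are all W)
(1,3): L (options (0,3)(W), (1,1)(W), (0,2)(W) are all W)
(1,6): L (options (0,6)(W), (1,4)(W), (1,1)(W), (0,5)(W) are all W)
(2,0): L (sole option (1,0)(W) is W)
(2,1): L (options (1,1)(W), (1,0)(W) are all W)
(2,8): L (options (1,8)(W), (2,6)(W), (2,3)(W), (1,7)(W) are all W)
Every other cell has at least one move into one of the L cells above, so it is W.
(0,8): one of the L cells justified above, so L
(2,7): the move to (1,6) reaches an L cell, so W
(0,2): the move to (0,0) reaches an L cell, so W

(0,8): L, (2,7): W, (0,2): W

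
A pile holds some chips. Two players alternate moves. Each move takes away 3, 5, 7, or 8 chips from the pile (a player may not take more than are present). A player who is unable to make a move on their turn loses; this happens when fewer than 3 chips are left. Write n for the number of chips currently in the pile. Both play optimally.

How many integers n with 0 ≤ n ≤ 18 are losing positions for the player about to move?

6

Work bottom-up. With no move the player to move loses. Otherwise the position is W if at least one move leads to an L position for the opponent, and L if every move leads to a W.
n=0: no move → L
n=1: no move → L
n=2: no move → L
n=3: can move to 0, which is L ⇒ W
n=4: can move to 1, which is L ⇒ W
n=5: can move to 2, which is L ⇒ W
n=6: can move to 1, which is L ⇒ W
n=7: can move to 2, which is L ⇒ W
n=8: can move to 1, which is L ⇒ W
n=9: can move to 2, which is L ⇒ W
n=10: can move to 2, which is L ⇒ W
n=11: moves to 8(W), 6(W), 4(W), 3(W); every one is W ⇒ L
n=12: moves to 9(W), 7(W), 5(W), 4(W); every one is W ⇒ L
n=13: moves to 10(W), 8(W), 6(W), 5(W); every one is W ⇒ L
n=14: can move to 11, which is L ⇒ W
n=15: can move to 12, which is L ⇒ W
n=16: can move to 13, which is L ⇒ W
n=17: can move to 12, which is L ⇒ W
n=18: can move to 13, which is L ⇒ W
L entries with 0 ≤ n ≤ 18: n = 0, 1, 2, 11, 12, 13; that makes 6.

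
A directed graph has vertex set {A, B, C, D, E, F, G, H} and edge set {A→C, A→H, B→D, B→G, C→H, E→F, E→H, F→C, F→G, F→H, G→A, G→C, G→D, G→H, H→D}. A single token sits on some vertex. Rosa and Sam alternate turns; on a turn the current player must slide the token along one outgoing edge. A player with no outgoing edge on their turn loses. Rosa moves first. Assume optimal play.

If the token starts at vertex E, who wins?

Sam wins.

Classify positions by backward induction: terminal positions (no move available) are L. From any other position, the mover wins iff some move reaches an L.
Every edge goes from a vertex to one that appears earlier in the order D, H, C, A, G, F, B, E, so processing vertices in that order labels each vertex after all of its successors.
D: no outgoing edge → L
H: W (go to D, an L position)
C: L (sole option H(W) is W)
A: W (go to C, an L position)
G: W (go to C, an L position)
F: W (go to C, an L position)
B: W (go to D, an L position)
E: L (options F(W), H(W) are all W)
The starting position E is L: whatever Rosa does, the opponent receives a W position.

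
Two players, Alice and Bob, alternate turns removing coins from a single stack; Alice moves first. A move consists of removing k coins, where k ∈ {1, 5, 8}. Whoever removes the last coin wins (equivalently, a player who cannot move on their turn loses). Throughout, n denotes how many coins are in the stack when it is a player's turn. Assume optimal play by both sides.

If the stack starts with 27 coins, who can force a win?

Alice wins.

Classify positions by backward induction: terminal positions (no move available) are L. From any other position, the mover wins iff some move reaches an L.
n=0: no move → L
n=1: →0(L), so W
n=2: →1(W) only, which is W, so L
n=3: →2(L), so W
n=4: →3(W) only, which is W, so L
n=5: →4(L), so W
n=6: →5(W), 1(W) — all W, so L
n=7: →6(L), so W
n=8: →0(L), so W
n=9: →4(L), so W
n=10: →2(L), so W
n=11: →6(L), so W
n=12: →4(L), so W
n=13: →12(W), 8(W), 5(W) — all W, so L
n=14: →13(L), so W
n=15: →14(W), 10(W), 7(W) — all W, so L
n=16: →15(L), so W
n=17: →16(W), 12(W), 9(W) — all W, so L
n=18: →17(L), so W
n=19: →18(W), 14(W), 11(W) — all W, so L
n=20: →19(L), so W
n=21: →13(L), so W
n=22: →17(L), so W
n=23: →15(L), so W
n=24: →19(L), so W
n=25: →17(L), so W
n=26: →25(W), 21(W), 18(W) — all W, so L
n=27: →26(L), so W
The starting position 27 is W: Alice should remove 1, leaving 26, handing over an L position.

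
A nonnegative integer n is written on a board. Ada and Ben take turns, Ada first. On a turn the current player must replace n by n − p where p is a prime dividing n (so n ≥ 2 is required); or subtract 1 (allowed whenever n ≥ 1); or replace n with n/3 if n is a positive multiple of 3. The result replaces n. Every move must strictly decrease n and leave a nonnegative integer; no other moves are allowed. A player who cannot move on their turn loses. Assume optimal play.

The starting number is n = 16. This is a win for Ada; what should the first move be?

Move to 14.

Label each position W (a win for the player to move) or L (a loss). A position with no legal move is L; any other position is W exactly when some move reaches an L, and L when every move reaches a W.
n=0: no move → L
n=1: →0(L), so W
n=2: →0(L), so W
n=3: →0(L), so W
n=4: →2(W), 3(W) — all W, so L
n=5: →0(L), so W
n=6: →4(L), so W
n=7: →0(L), so W
n=8: →6(W), 7(W) — all W, so L
n=9: →8(L), so W
n=10: →8(L), so W
n=11: →0(L), so W
n=12: →4(L), so W
n=13: →0(L), so W
n=14: →7(W), 12(W), 13(W) — all W, so L
n=15: →14(L), so W
n=16: →14(L), so W
From 16, the L positions reachable in one move are: 14.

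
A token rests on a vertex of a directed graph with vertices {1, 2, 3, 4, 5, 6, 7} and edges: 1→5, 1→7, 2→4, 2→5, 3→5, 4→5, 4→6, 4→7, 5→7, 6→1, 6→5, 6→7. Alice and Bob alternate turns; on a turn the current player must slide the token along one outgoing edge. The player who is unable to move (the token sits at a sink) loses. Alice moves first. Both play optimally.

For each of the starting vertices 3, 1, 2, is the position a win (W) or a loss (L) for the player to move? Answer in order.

Use the standard recursion: the mover loses at a terminal position; elsewhere, the mover wins exactly when some move hands the opponent an L position.
Every edge goes from a vertex to one that appears earlier in the order 7, 5, 1, 6, 4, 2, 3, so processing vertices in that order labels each vertex after all of its successors.
7: no outgoing edge → L
5: W (go to 7, an L position)
1: W (go to 7, an L position)
6: W (go to 7, an L position)
4: W (go to 7, an L position)
2: L (options 4(W), 5(W) are all W)
3: L (sole option 5(W) is W)

3: L, 1: W, 2: L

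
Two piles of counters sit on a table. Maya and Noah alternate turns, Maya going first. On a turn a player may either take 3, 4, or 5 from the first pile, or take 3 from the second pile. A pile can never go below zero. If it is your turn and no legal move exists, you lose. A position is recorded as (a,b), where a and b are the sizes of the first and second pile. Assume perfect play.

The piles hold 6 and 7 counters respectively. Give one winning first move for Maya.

Positions with no move are L. A position that does have a move is losing for the player to move precisely when every available move leads to a winning position for the opponent. Fill in the labels:
No move ever increases a pile, so every position that can arise here has a ≤ 6 and b ≤ 7; it is enough to label the cells with 0 ≤ a ≤ 6 and 0 ≤ b ≤ 7.
Every move lowers a or b (never raises either), so fill the grid row by row in increasing a, and left to right within a row: each cell's successors are then already labelled.
      b=0  b=1  b=2  b=3  b=4  b=5  b=6  b=7
a=0:    L    L    L    W    W    W    L    L
a=1:    L    L    L    W    W    W    L    L
a=2:    L    L    L    W    W    W    L    L
a=3:    W    W    W    L    L    L    W    W
a=4:    W    W    W    L    L    L    W    W
a=5:    W    W    W    L    L    L    W    W
a=6:    W    W    W    W    W    W    W    W
Cells with no legal move (terminal, hence L): (0,0), (0,1), (0,2), (1,0), (1,1), (1,2), (2,0), (2,1), (2,2).
The remaining L cells, each justified by listing all of its moves:
(0,6): →(0,3)(W) only, which is W, so L
(0,7): →(0,4)(W) only, which is W, so L
(1,6): →(1,3)(W) only, which is W, so L
(1,7): →(1,4)(W) only, which is W, so L
(2,6): →(2,3)(W) only, which is W, so L
(2,7): →(2,4)(W) only, which is W, so L
(3,3): →(0,3)(W), (3,0)(W) — all W, so L
(3,4): →(0,4)(W), (3,1)(W) — all W, so L
(3,5): →(0,5)(W), (3,2)(W) — all W, so L
(4,3): →(1,3)(W), (0,3)(W), (4,0)(W) — all W, so L
(4,4): →(1,4)(W), (0,4)(W), (4,1)(W) — all W, so L
(4,5): →(1,5)(W), (0,5)(W), (4,2)(W) — all W, so L
(5,3): →(2,3)(W), (1,3)(W), (0,3)(W), (5,0)(W) — all W, so L
(5,4): →(2,4)(W), (1,4)(W), (0,4)(W), (5,1)(W) — all W, so L
(5,5): →(2,5)(W), (1,5)(W), (0,5)(W), (5,2)(W) — all W, so L
Every other cell has at least one move into one of the L cells above, so it is W.
From (6,7), the L positions reachable in one move are: (2,7), (1,7). Any move reaching one of these is winning.

Move to (2,7).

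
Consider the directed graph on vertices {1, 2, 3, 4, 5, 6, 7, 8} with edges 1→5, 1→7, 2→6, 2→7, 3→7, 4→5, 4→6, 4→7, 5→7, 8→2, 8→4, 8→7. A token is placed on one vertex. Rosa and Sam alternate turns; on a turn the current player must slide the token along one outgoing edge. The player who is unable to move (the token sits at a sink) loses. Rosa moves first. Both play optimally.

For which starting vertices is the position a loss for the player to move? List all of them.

Label each position W (a win for the player to move) or L (a loss). A position with no legal move is L; any other position is W exactly when some move reaches an L, and L when every move reaches a W.
Every edge goes from a vertex to one that appears earlier in the order 6, 7, 2, 3, 5, 1, 4, 8, so processing vertices in that order labels each vertex after all of its successors.
6: no outgoing edge → L
7: no outgoing edge → L
2: W (go to 7, an L position)
3: W (go to 7, an L position)
5: W (go to 7, an L position)
1: W (go to 7, an L position)
4: W (go to 7, an L position)
8: W (go to 7, an L position)
Reading off the rows marked L gives the requested list; there are 2 such vertices.

6, 7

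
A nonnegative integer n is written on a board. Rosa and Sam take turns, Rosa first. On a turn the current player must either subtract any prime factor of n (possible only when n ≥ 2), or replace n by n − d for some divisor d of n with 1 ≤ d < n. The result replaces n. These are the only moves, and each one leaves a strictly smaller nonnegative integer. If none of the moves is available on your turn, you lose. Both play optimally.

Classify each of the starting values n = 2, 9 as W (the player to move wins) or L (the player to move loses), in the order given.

2: W, 9: L

Classify positions by backward induction: terminal positions (no move available) are L. From any other position, the mover wins iff some move reaches an L.
n=0: no move → L
n=1: no move → L
n=2: reaches L-position 0 → W
n=3: reaches L-position 0 → W
n=4: only reaches 2(W), 3(W), all W → L
n=5: reaches L-position 0 → W
n=6: reaches L-position 4 → W
n=7: reaches L-position 0 → W
n=8: reaches L-position 4 → W
n=9: only reaches 6(W), 8(W), all W → L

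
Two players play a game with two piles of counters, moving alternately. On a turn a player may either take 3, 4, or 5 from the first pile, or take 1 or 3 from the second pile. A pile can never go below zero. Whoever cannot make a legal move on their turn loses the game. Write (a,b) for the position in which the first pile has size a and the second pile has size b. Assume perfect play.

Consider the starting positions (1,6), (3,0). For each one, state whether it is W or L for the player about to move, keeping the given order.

(1,6): L, (3,0): W

Build the W/L table. Terminal = L. A non-terminal position is W if it has a move to some L; otherwise it is L.
No move ever increases a pile, so every position that can arise here has a ≤ 3 and b ≤ 6; it is enough to label the cells with 0 ≤ a ≤ 3 and 0 ≤ b ≤ 6.
Every move lowers a or b (never raises either), so fill the grid row by row in increasing a, and left to right within a row: each cell's successors are then already labelled.
      b=0  b=1  b=2  b=3  b=4  b=5  b=6
a=0:    L    W    L    W    L    W    L
a=1:    L    W    L    W    L    W    L
a=2:    L    W    L    W    L    W    L
a=3:    W    L    W    L    W    L    W
Cells with no legal move (terminal, hence L): (0,0), (1,0), (2,0).
The remaining L cells, each justified by listing all of its moves:
(0,2): →(0,1)(W) only, which is W, so L
(0,4): →(0,3)(W), (0,1)(W) — all W, so L
(0,6): →(0,5)(W), (0,3)(W) — all W, so L
(1,2): →(1,1)(W) only, which is W, so L
(1,4): →(1,3)(W), (1,1)(W) — all W, so L
(1,6): →(1,5)(W), (1,3)(W) — all W, so L
(2,2): →(2,1)(W) only, which is W, so L
(2,4): →(2,3)(W), (2,1)(W) — all W, so L
(2,6): →(2,5)(W), (2,3)(W) — all W, so L
(3,1): →(0,1)(W), (3,0)(W) — all W, so L
(3,3): →(0,3)(W), (3,2)(W), (3,0)(W) — all W, so L
(3,5): →(0,5)(W), (3,4)(W), (3,2)(W) — all W, so L
Every other cell has at least one move into one of the L cells above, so it is W.
(1,6): one of the L cells justified above, so L
(3,0): the move to (0,0) reaches an L cell, so W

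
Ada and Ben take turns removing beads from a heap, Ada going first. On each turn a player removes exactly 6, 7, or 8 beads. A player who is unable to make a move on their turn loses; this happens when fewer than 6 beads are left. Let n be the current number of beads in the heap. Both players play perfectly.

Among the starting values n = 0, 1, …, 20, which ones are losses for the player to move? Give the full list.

0, 1, 2, 3, 4, 5, 14, 15, 16, 17, 18, 19

Use the standard recursion: the mover loses at a terminal position; elsewhere, the mover wins exactly when some move hands the opponent an L position.
n=0: no move → L
n=1: no move → L
n=2: no move → L
n=3: no move → L
n=4: no move → L
n=5: no move → L
n=6: reaches L-position 0 → W
n=7: reaches L-position 1 → W
n=8: reaches L-position 2 → W
n=9: reaches L-position 3 → W
n=10: reaches L-position 4 → W
n=11: reaches L-position 5 → W
n=12: reaches L-position 5 → W
n=13: reaches L-position 5 → W
n=14: only reaches 8(W), 7(W), 6(W), all W → L
n=15: only reaches 9(W), 8(W), 7(W), all W → L
n=16: only reaches 10(W), 9(W), 8(W), all W → L
n=17: only reaches 11(W), 10(W), 9(W), all W → L
n=18: only reaches 12(W), 11(W), 10(W), all W → L
n=19: only reaches 13(W), 12(W), 11(W), all W → L
n=20: reaches L-position 14 → W
The losing starting values of n are exactly the entries labelled L in this table (12 of them).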